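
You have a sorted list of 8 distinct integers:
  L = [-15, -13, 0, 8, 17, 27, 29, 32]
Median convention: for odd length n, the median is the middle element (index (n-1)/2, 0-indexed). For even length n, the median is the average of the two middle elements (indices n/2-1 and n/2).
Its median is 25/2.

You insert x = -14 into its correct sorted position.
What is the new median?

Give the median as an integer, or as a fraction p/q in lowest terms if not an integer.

Old list (sorted, length 8): [-15, -13, 0, 8, 17, 27, 29, 32]
Old median = 25/2
Insert x = -14
Old length even (8). Middle pair: indices 3,4 = 8,17.
New length odd (9). New median = single middle element.
x = -14: 1 elements are < x, 7 elements are > x.
New sorted list: [-15, -14, -13, 0, 8, 17, 27, 29, 32]
New median = 8

Answer: 8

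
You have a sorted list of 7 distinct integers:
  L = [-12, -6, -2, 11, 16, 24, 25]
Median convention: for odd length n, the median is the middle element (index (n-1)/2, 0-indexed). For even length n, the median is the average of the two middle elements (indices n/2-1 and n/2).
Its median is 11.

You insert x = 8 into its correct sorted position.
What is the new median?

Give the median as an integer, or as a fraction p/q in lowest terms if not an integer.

Old list (sorted, length 7): [-12, -6, -2, 11, 16, 24, 25]
Old median = 11
Insert x = 8
Old length odd (7). Middle was index 3 = 11.
New length even (8). New median = avg of two middle elements.
x = 8: 3 elements are < x, 4 elements are > x.
New sorted list: [-12, -6, -2, 8, 11, 16, 24, 25]
New median = 19/2

Answer: 19/2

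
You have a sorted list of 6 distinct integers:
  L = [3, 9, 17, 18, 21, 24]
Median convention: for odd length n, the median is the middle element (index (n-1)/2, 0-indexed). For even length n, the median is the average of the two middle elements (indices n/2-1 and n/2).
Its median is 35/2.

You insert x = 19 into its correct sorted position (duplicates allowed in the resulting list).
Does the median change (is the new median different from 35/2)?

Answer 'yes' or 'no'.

Old median = 35/2
Insert x = 19
New median = 18
Changed? yes

Answer: yes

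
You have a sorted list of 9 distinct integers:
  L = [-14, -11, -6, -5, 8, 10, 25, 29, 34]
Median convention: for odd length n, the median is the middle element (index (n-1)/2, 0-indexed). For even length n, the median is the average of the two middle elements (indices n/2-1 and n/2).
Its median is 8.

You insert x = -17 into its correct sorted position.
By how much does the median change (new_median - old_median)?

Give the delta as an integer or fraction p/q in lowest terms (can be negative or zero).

Old median = 8
After inserting x = -17: new sorted = [-17, -14, -11, -6, -5, 8, 10, 25, 29, 34]
New median = 3/2
Delta = 3/2 - 8 = -13/2

Answer: -13/2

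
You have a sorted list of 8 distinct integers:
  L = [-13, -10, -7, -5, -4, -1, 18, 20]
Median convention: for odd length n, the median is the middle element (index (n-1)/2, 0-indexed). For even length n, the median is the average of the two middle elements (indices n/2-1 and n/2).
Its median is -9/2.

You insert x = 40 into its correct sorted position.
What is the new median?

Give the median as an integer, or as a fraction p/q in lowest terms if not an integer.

Old list (sorted, length 8): [-13, -10, -7, -5, -4, -1, 18, 20]
Old median = -9/2
Insert x = 40
Old length even (8). Middle pair: indices 3,4 = -5,-4.
New length odd (9). New median = single middle element.
x = 40: 8 elements are < x, 0 elements are > x.
New sorted list: [-13, -10, -7, -5, -4, -1, 18, 20, 40]
New median = -4

Answer: -4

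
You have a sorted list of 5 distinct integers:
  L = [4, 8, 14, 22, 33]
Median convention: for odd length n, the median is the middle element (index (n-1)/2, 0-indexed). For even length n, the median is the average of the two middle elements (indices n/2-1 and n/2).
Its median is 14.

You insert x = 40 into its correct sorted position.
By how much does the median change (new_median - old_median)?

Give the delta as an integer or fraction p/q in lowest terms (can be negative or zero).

Answer: 4

Derivation:
Old median = 14
After inserting x = 40: new sorted = [4, 8, 14, 22, 33, 40]
New median = 18
Delta = 18 - 14 = 4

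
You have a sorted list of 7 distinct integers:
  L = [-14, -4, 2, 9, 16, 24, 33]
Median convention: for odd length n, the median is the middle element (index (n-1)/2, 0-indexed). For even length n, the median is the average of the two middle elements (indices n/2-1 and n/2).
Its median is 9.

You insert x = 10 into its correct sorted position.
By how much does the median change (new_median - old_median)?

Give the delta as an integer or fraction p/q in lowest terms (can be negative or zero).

Answer: 1/2

Derivation:
Old median = 9
After inserting x = 10: new sorted = [-14, -4, 2, 9, 10, 16, 24, 33]
New median = 19/2
Delta = 19/2 - 9 = 1/2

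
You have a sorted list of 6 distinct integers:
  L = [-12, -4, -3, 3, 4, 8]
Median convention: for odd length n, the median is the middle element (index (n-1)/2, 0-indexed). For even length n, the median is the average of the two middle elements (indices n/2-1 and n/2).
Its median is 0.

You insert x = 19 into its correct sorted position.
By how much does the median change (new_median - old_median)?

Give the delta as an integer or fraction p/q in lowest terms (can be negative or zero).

Old median = 0
After inserting x = 19: new sorted = [-12, -4, -3, 3, 4, 8, 19]
New median = 3
Delta = 3 - 0 = 3

Answer: 3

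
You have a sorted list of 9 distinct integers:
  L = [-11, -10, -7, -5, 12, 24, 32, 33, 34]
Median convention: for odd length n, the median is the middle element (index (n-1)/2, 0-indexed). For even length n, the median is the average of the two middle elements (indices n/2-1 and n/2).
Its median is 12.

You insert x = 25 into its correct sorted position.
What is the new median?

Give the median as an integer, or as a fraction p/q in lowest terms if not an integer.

Old list (sorted, length 9): [-11, -10, -7, -5, 12, 24, 32, 33, 34]
Old median = 12
Insert x = 25
Old length odd (9). Middle was index 4 = 12.
New length even (10). New median = avg of two middle elements.
x = 25: 6 elements are < x, 3 elements are > x.
New sorted list: [-11, -10, -7, -5, 12, 24, 25, 32, 33, 34]
New median = 18

Answer: 18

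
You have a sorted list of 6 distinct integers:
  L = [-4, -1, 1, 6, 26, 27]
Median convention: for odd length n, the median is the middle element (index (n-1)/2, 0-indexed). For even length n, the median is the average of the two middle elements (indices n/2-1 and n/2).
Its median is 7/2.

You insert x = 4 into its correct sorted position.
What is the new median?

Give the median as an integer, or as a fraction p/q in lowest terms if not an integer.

Answer: 4

Derivation:
Old list (sorted, length 6): [-4, -1, 1, 6, 26, 27]
Old median = 7/2
Insert x = 4
Old length even (6). Middle pair: indices 2,3 = 1,6.
New length odd (7). New median = single middle element.
x = 4: 3 elements are < x, 3 elements are > x.
New sorted list: [-4, -1, 1, 4, 6, 26, 27]
New median = 4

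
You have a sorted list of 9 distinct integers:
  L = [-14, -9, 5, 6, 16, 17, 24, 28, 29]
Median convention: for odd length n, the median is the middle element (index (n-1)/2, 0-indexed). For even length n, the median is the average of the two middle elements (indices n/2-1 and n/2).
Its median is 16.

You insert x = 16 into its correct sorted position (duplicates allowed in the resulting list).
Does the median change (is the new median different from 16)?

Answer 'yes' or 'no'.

Answer: no

Derivation:
Old median = 16
Insert x = 16
New median = 16
Changed? no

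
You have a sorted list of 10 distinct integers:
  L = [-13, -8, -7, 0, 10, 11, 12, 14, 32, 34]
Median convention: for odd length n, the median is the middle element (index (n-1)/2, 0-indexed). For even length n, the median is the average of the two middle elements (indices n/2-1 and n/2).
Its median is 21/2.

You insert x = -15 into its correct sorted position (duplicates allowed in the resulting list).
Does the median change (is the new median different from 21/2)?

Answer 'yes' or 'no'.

Answer: yes

Derivation:
Old median = 21/2
Insert x = -15
New median = 10
Changed? yes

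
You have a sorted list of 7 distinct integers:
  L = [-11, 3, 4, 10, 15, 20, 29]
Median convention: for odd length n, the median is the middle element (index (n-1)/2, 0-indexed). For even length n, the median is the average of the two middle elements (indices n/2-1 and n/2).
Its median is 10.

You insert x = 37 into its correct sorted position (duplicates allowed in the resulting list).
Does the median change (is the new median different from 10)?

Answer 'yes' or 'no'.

Old median = 10
Insert x = 37
New median = 25/2
Changed? yes

Answer: yes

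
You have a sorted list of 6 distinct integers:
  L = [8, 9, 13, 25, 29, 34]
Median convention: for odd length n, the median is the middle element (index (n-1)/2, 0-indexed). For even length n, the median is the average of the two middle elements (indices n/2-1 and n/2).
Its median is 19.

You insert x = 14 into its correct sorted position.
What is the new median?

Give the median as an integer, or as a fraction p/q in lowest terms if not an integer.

Old list (sorted, length 6): [8, 9, 13, 25, 29, 34]
Old median = 19
Insert x = 14
Old length even (6). Middle pair: indices 2,3 = 13,25.
New length odd (7). New median = single middle element.
x = 14: 3 elements are < x, 3 elements are > x.
New sorted list: [8, 9, 13, 14, 25, 29, 34]
New median = 14

Answer: 14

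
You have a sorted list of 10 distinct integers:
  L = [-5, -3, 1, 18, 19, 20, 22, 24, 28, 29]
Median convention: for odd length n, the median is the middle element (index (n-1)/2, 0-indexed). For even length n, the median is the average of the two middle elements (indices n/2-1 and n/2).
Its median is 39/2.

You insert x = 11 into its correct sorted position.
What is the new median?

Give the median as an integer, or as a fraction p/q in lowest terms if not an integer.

Old list (sorted, length 10): [-5, -3, 1, 18, 19, 20, 22, 24, 28, 29]
Old median = 39/2
Insert x = 11
Old length even (10). Middle pair: indices 4,5 = 19,20.
New length odd (11). New median = single middle element.
x = 11: 3 elements are < x, 7 elements are > x.
New sorted list: [-5, -3, 1, 11, 18, 19, 20, 22, 24, 28, 29]
New median = 19

Answer: 19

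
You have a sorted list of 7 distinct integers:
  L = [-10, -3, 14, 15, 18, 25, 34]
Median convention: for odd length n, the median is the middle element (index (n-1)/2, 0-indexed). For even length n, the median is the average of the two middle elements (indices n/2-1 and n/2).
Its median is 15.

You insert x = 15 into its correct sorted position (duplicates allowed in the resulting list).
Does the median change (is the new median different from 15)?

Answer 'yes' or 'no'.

Answer: no

Derivation:
Old median = 15
Insert x = 15
New median = 15
Changed? no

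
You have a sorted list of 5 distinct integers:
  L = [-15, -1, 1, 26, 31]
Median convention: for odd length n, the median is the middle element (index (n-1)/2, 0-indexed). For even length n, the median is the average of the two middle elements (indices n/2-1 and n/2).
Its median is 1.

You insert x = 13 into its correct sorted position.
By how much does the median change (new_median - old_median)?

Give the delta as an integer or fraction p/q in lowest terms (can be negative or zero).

Answer: 6

Derivation:
Old median = 1
After inserting x = 13: new sorted = [-15, -1, 1, 13, 26, 31]
New median = 7
Delta = 7 - 1 = 6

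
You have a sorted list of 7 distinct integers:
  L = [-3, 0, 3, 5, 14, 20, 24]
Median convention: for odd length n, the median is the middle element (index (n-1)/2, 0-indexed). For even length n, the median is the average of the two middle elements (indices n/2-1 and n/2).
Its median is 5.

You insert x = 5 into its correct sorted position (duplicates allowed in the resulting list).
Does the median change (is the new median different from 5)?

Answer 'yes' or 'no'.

Old median = 5
Insert x = 5
New median = 5
Changed? no

Answer: no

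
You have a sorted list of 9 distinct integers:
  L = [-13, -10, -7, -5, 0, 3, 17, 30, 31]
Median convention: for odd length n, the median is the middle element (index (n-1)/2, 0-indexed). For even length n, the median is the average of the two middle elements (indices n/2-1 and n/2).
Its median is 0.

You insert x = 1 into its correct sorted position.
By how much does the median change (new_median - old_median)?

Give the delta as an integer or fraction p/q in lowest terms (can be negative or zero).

Answer: 1/2

Derivation:
Old median = 0
After inserting x = 1: new sorted = [-13, -10, -7, -5, 0, 1, 3, 17, 30, 31]
New median = 1/2
Delta = 1/2 - 0 = 1/2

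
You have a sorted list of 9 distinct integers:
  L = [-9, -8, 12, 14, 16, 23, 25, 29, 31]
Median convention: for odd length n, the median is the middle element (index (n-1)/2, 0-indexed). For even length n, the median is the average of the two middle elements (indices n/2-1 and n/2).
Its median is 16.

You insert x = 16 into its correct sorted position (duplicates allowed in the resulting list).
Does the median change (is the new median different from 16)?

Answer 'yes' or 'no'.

Old median = 16
Insert x = 16
New median = 16
Changed? no

Answer: no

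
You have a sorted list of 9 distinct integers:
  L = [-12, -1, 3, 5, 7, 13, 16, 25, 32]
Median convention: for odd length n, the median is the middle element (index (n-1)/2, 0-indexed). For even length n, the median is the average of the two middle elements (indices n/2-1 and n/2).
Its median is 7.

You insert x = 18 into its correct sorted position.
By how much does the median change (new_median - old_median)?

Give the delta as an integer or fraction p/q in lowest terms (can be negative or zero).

Old median = 7
After inserting x = 18: new sorted = [-12, -1, 3, 5, 7, 13, 16, 18, 25, 32]
New median = 10
Delta = 10 - 7 = 3

Answer: 3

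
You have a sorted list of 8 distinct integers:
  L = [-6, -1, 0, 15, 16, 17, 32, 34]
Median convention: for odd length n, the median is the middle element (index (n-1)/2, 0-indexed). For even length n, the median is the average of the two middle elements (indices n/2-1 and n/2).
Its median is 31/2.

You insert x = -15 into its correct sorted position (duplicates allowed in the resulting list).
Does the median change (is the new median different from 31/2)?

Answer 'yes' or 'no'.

Old median = 31/2
Insert x = -15
New median = 15
Changed? yes

Answer: yes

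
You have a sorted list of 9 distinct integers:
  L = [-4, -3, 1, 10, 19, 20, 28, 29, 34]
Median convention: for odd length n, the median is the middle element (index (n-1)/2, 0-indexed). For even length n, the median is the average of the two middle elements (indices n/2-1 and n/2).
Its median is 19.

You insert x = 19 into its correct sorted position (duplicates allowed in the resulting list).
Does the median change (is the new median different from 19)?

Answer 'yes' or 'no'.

Old median = 19
Insert x = 19
New median = 19
Changed? no

Answer: no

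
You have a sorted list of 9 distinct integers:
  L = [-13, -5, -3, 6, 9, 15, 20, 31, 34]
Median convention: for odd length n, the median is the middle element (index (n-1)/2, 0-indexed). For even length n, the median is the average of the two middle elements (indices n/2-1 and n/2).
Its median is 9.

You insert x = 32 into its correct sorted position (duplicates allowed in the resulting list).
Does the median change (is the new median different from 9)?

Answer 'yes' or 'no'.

Answer: yes

Derivation:
Old median = 9
Insert x = 32
New median = 12
Changed? yes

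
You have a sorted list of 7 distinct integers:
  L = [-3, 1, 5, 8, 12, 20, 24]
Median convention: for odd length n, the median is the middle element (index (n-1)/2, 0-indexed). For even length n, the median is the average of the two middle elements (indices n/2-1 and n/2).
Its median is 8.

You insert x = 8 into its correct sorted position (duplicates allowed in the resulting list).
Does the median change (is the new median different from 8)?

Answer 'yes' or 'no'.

Answer: no

Derivation:
Old median = 8
Insert x = 8
New median = 8
Changed? no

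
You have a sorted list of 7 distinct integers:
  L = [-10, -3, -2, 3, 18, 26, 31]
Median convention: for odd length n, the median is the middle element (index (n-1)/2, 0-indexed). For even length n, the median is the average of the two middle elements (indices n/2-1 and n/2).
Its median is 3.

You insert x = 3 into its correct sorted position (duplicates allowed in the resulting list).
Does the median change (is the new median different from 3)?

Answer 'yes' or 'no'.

Answer: no

Derivation:
Old median = 3
Insert x = 3
New median = 3
Changed? no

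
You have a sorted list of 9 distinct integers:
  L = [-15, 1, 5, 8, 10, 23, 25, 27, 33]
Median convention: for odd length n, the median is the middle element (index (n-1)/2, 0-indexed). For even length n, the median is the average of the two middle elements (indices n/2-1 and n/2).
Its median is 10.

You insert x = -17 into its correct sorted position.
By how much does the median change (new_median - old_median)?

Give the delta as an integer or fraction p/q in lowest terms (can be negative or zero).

Answer: -1

Derivation:
Old median = 10
After inserting x = -17: new sorted = [-17, -15, 1, 5, 8, 10, 23, 25, 27, 33]
New median = 9
Delta = 9 - 10 = -1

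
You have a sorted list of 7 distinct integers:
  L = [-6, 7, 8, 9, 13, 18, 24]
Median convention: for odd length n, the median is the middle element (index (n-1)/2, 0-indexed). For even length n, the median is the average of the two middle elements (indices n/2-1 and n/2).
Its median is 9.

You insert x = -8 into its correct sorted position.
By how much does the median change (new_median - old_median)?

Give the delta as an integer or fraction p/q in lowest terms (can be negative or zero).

Old median = 9
After inserting x = -8: new sorted = [-8, -6, 7, 8, 9, 13, 18, 24]
New median = 17/2
Delta = 17/2 - 9 = -1/2

Answer: -1/2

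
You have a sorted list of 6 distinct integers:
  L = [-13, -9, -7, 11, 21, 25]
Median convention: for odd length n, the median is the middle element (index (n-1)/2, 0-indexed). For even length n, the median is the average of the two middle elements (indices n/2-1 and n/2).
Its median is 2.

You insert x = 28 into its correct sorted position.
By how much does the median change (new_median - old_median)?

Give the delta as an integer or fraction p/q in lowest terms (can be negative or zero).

Old median = 2
After inserting x = 28: new sorted = [-13, -9, -7, 11, 21, 25, 28]
New median = 11
Delta = 11 - 2 = 9

Answer: 9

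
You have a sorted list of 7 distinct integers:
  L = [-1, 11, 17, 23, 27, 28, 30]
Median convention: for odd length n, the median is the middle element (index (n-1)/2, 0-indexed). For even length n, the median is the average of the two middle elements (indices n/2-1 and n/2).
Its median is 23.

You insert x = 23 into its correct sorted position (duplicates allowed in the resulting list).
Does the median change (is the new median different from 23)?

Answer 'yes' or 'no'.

Answer: no

Derivation:
Old median = 23
Insert x = 23
New median = 23
Changed? no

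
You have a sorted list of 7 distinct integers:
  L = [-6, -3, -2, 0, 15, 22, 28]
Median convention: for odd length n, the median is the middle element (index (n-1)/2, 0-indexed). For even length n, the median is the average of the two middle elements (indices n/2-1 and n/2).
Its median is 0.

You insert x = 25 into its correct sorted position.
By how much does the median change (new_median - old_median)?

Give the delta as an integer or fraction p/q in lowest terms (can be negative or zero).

Answer: 15/2

Derivation:
Old median = 0
After inserting x = 25: new sorted = [-6, -3, -2, 0, 15, 22, 25, 28]
New median = 15/2
Delta = 15/2 - 0 = 15/2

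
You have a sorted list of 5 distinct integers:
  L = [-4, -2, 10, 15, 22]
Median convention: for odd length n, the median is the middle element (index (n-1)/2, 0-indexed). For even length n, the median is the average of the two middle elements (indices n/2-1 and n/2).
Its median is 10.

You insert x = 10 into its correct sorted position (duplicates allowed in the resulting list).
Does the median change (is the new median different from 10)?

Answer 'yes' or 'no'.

Answer: no

Derivation:
Old median = 10
Insert x = 10
New median = 10
Changed? no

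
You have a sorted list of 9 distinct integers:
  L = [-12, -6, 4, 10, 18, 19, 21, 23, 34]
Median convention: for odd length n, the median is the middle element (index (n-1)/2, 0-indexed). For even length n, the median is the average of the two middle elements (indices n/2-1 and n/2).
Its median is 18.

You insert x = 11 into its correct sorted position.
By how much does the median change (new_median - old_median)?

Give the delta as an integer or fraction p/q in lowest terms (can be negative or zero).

Answer: -7/2

Derivation:
Old median = 18
After inserting x = 11: new sorted = [-12, -6, 4, 10, 11, 18, 19, 21, 23, 34]
New median = 29/2
Delta = 29/2 - 18 = -7/2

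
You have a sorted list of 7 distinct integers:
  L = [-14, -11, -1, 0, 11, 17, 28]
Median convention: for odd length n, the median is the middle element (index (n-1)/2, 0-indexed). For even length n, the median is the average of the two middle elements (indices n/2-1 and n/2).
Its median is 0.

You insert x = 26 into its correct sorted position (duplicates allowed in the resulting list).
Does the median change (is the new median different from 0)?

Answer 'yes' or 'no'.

Old median = 0
Insert x = 26
New median = 11/2
Changed? yes

Answer: yes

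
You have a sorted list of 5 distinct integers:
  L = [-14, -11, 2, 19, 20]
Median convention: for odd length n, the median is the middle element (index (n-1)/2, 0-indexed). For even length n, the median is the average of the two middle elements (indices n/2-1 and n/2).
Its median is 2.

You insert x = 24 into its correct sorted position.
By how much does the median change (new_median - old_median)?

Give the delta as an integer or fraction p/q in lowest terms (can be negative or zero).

Answer: 17/2

Derivation:
Old median = 2
After inserting x = 24: new sorted = [-14, -11, 2, 19, 20, 24]
New median = 21/2
Delta = 21/2 - 2 = 17/2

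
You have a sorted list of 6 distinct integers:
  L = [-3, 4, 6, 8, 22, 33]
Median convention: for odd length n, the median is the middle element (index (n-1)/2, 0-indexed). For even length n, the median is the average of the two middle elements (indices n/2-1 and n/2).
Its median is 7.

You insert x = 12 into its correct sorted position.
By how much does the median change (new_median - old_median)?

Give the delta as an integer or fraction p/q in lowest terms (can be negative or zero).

Old median = 7
After inserting x = 12: new sorted = [-3, 4, 6, 8, 12, 22, 33]
New median = 8
Delta = 8 - 7 = 1

Answer: 1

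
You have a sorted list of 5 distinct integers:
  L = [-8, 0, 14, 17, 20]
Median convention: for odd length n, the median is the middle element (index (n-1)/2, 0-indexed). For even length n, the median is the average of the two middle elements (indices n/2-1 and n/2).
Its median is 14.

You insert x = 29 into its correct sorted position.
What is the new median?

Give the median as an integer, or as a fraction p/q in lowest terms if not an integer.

Old list (sorted, length 5): [-8, 0, 14, 17, 20]
Old median = 14
Insert x = 29
Old length odd (5). Middle was index 2 = 14.
New length even (6). New median = avg of two middle elements.
x = 29: 5 elements are < x, 0 elements are > x.
New sorted list: [-8, 0, 14, 17, 20, 29]
New median = 31/2

Answer: 31/2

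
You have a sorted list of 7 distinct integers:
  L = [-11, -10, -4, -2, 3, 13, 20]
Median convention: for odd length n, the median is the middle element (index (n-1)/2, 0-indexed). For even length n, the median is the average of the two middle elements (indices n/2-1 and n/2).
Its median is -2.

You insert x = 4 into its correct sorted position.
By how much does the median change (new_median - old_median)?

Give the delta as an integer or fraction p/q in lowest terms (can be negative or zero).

Old median = -2
After inserting x = 4: new sorted = [-11, -10, -4, -2, 3, 4, 13, 20]
New median = 1/2
Delta = 1/2 - -2 = 5/2

Answer: 5/2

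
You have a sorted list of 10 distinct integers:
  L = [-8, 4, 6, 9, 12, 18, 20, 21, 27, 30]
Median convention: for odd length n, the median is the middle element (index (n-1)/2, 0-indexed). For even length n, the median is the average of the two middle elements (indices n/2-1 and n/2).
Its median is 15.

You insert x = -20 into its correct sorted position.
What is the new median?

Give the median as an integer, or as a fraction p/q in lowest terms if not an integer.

Old list (sorted, length 10): [-8, 4, 6, 9, 12, 18, 20, 21, 27, 30]
Old median = 15
Insert x = -20
Old length even (10). Middle pair: indices 4,5 = 12,18.
New length odd (11). New median = single middle element.
x = -20: 0 elements are < x, 10 elements are > x.
New sorted list: [-20, -8, 4, 6, 9, 12, 18, 20, 21, 27, 30]
New median = 12

Answer: 12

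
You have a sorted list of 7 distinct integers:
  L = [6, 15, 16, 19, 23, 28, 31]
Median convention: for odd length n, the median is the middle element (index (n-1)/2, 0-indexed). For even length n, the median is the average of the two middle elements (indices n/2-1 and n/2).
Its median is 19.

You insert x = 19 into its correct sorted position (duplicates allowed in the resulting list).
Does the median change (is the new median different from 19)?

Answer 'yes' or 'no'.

Old median = 19
Insert x = 19
New median = 19
Changed? no

Answer: no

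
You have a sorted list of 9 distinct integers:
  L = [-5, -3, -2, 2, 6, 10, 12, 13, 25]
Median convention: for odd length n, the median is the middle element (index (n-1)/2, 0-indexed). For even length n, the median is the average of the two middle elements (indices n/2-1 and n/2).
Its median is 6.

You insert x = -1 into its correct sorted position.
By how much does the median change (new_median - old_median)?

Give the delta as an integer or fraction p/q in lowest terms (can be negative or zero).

Answer: -2

Derivation:
Old median = 6
After inserting x = -1: new sorted = [-5, -3, -2, -1, 2, 6, 10, 12, 13, 25]
New median = 4
Delta = 4 - 6 = -2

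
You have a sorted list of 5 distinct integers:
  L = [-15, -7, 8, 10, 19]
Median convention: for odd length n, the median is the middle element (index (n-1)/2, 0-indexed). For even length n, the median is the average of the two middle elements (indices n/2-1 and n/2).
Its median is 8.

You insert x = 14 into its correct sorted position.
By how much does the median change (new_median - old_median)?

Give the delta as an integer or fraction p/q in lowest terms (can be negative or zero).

Answer: 1

Derivation:
Old median = 8
After inserting x = 14: new sorted = [-15, -7, 8, 10, 14, 19]
New median = 9
Delta = 9 - 8 = 1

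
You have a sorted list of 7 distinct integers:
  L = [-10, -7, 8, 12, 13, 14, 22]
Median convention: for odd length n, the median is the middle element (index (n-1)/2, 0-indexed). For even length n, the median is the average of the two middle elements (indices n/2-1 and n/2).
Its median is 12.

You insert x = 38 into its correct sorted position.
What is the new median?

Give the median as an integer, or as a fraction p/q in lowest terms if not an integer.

Old list (sorted, length 7): [-10, -7, 8, 12, 13, 14, 22]
Old median = 12
Insert x = 38
Old length odd (7). Middle was index 3 = 12.
New length even (8). New median = avg of two middle elements.
x = 38: 7 elements are < x, 0 elements are > x.
New sorted list: [-10, -7, 8, 12, 13, 14, 22, 38]
New median = 25/2

Answer: 25/2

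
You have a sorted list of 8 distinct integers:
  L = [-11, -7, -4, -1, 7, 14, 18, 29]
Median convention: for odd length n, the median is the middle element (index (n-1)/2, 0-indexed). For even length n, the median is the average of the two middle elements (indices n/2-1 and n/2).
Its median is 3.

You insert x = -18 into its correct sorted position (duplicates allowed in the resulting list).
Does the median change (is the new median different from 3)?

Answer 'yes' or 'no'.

Answer: yes

Derivation:
Old median = 3
Insert x = -18
New median = -1
Changed? yes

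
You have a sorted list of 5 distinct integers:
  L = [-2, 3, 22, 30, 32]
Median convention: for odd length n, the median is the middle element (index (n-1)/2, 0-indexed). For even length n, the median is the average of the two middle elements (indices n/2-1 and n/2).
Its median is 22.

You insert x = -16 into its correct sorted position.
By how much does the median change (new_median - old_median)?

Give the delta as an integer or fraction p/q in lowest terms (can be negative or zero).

Old median = 22
After inserting x = -16: new sorted = [-16, -2, 3, 22, 30, 32]
New median = 25/2
Delta = 25/2 - 22 = -19/2

Answer: -19/2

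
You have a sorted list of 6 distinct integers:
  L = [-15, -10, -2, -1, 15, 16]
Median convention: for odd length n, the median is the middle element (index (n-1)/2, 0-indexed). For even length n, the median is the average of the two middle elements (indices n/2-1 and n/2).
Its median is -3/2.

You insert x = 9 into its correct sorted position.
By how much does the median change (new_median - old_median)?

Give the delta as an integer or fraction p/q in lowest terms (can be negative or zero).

Answer: 1/2

Derivation:
Old median = -3/2
After inserting x = 9: new sorted = [-15, -10, -2, -1, 9, 15, 16]
New median = -1
Delta = -1 - -3/2 = 1/2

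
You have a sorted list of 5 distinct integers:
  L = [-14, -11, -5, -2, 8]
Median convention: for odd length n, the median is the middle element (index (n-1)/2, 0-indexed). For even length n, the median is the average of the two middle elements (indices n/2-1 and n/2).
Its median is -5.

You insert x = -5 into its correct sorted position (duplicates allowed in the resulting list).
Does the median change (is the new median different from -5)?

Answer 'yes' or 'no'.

Old median = -5
Insert x = -5
New median = -5
Changed? no

Answer: no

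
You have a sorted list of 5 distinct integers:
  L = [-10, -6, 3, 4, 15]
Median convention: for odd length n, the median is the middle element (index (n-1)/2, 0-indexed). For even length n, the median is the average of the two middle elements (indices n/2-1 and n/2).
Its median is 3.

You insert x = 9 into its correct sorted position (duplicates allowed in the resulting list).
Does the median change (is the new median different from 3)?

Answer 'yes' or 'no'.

Old median = 3
Insert x = 9
New median = 7/2
Changed? yes

Answer: yes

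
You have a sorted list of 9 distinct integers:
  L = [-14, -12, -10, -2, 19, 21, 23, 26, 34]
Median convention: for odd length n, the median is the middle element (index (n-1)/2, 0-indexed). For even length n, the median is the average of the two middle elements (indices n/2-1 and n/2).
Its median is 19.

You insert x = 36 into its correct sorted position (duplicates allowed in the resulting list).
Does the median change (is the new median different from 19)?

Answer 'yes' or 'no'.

Answer: yes

Derivation:
Old median = 19
Insert x = 36
New median = 20
Changed? yes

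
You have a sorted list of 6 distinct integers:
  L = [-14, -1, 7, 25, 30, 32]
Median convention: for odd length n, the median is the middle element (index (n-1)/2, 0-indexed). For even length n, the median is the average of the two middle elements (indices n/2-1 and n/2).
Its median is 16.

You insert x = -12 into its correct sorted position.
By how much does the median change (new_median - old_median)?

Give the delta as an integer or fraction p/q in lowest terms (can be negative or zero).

Old median = 16
After inserting x = -12: new sorted = [-14, -12, -1, 7, 25, 30, 32]
New median = 7
Delta = 7 - 16 = -9

Answer: -9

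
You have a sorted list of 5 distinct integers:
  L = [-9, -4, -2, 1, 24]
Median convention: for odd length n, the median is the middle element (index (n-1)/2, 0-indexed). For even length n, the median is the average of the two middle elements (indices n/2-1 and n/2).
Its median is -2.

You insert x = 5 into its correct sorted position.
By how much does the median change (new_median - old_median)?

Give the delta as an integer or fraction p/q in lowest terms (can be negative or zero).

Answer: 3/2

Derivation:
Old median = -2
After inserting x = 5: new sorted = [-9, -4, -2, 1, 5, 24]
New median = -1/2
Delta = -1/2 - -2 = 3/2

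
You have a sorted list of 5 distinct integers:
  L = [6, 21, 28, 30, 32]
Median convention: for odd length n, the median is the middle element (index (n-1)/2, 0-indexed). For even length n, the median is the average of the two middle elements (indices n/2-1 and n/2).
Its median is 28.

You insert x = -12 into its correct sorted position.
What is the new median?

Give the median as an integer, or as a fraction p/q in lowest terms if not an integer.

Answer: 49/2

Derivation:
Old list (sorted, length 5): [6, 21, 28, 30, 32]
Old median = 28
Insert x = -12
Old length odd (5). Middle was index 2 = 28.
New length even (6). New median = avg of two middle elements.
x = -12: 0 elements are < x, 5 elements are > x.
New sorted list: [-12, 6, 21, 28, 30, 32]
New median = 49/2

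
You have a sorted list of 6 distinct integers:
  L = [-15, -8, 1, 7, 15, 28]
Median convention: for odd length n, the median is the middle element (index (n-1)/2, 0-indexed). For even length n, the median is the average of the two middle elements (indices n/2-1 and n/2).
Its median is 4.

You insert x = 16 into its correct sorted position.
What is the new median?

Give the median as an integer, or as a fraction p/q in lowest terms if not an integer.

Old list (sorted, length 6): [-15, -8, 1, 7, 15, 28]
Old median = 4
Insert x = 16
Old length even (6). Middle pair: indices 2,3 = 1,7.
New length odd (7). New median = single middle element.
x = 16: 5 elements are < x, 1 elements are > x.
New sorted list: [-15, -8, 1, 7, 15, 16, 28]
New median = 7

Answer: 7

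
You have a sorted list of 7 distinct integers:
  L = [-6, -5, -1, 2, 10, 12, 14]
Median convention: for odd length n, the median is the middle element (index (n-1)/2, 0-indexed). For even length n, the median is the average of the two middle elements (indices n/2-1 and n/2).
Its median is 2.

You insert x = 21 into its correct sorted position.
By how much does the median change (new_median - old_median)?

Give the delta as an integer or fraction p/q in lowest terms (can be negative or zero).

Answer: 4

Derivation:
Old median = 2
After inserting x = 21: new sorted = [-6, -5, -1, 2, 10, 12, 14, 21]
New median = 6
Delta = 6 - 2 = 4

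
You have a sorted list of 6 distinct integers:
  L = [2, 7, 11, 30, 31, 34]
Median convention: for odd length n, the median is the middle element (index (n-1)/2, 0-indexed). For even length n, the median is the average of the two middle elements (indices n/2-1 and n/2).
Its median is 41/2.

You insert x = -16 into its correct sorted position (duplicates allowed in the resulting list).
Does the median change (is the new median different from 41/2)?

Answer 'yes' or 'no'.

Old median = 41/2
Insert x = -16
New median = 11
Changed? yes

Answer: yes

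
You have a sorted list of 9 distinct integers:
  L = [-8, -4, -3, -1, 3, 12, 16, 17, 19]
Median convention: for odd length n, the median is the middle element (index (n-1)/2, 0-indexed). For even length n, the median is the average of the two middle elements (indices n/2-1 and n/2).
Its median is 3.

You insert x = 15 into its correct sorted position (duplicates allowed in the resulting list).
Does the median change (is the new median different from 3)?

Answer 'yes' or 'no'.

Old median = 3
Insert x = 15
New median = 15/2
Changed? yes

Answer: yes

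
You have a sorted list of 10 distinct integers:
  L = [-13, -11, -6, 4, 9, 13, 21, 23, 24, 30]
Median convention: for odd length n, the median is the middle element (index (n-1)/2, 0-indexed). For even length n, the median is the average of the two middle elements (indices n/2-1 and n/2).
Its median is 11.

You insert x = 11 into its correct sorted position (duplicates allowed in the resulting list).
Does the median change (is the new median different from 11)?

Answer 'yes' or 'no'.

Old median = 11
Insert x = 11
New median = 11
Changed? no

Answer: no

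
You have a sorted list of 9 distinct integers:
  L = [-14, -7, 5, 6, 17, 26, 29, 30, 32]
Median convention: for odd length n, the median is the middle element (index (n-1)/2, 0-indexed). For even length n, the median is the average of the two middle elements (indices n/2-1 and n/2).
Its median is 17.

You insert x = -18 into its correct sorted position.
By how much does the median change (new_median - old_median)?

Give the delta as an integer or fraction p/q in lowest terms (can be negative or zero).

Old median = 17
After inserting x = -18: new sorted = [-18, -14, -7, 5, 6, 17, 26, 29, 30, 32]
New median = 23/2
Delta = 23/2 - 17 = -11/2

Answer: -11/2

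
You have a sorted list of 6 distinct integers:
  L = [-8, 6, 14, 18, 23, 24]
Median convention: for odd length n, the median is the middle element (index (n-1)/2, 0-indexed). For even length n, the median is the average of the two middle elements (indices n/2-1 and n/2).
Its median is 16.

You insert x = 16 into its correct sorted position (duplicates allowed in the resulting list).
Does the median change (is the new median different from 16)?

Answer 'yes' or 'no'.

Answer: no

Derivation:
Old median = 16
Insert x = 16
New median = 16
Changed? no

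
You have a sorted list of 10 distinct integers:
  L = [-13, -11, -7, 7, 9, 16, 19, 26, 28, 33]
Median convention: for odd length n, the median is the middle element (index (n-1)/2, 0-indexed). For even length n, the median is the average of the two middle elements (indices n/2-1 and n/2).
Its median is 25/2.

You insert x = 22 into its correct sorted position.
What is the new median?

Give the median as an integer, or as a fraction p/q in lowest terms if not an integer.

Old list (sorted, length 10): [-13, -11, -7, 7, 9, 16, 19, 26, 28, 33]
Old median = 25/2
Insert x = 22
Old length even (10). Middle pair: indices 4,5 = 9,16.
New length odd (11). New median = single middle element.
x = 22: 7 elements are < x, 3 elements are > x.
New sorted list: [-13, -11, -7, 7, 9, 16, 19, 22, 26, 28, 33]
New median = 16

Answer: 16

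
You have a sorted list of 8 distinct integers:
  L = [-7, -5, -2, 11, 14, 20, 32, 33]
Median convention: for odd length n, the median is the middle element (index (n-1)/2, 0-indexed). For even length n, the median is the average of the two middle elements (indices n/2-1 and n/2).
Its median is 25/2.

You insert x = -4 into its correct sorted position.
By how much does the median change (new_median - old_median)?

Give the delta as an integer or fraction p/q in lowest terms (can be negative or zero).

Old median = 25/2
After inserting x = -4: new sorted = [-7, -5, -4, -2, 11, 14, 20, 32, 33]
New median = 11
Delta = 11 - 25/2 = -3/2

Answer: -3/2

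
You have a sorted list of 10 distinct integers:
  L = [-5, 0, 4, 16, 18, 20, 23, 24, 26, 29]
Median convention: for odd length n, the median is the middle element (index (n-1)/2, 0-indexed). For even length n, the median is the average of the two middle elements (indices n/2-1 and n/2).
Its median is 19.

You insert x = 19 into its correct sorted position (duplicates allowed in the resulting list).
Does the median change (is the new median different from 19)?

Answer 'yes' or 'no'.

Old median = 19
Insert x = 19
New median = 19
Changed? no

Answer: no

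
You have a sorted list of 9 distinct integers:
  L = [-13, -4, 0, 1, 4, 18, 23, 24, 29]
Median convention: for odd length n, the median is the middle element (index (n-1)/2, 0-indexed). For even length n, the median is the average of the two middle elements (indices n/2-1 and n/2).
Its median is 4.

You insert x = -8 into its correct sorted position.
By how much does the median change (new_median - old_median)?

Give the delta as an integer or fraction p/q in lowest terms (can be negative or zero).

Answer: -3/2

Derivation:
Old median = 4
After inserting x = -8: new sorted = [-13, -8, -4, 0, 1, 4, 18, 23, 24, 29]
New median = 5/2
Delta = 5/2 - 4 = -3/2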